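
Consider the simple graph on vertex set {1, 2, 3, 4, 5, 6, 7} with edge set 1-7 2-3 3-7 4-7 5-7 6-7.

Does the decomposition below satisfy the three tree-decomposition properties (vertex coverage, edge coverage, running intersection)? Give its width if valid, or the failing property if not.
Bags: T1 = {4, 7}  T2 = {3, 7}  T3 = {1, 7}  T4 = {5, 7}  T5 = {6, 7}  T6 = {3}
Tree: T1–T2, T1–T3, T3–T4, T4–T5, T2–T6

No — vertex 2 appears in no bag.

A tree decomposition must satisfy three properties: every vertex lies in some bag; for every edge, both endpoints lie together in some bag; and for every vertex, the bags containing it form a connected subtree. Here vertex 2 appears in no bag, so the decomposition is invalid.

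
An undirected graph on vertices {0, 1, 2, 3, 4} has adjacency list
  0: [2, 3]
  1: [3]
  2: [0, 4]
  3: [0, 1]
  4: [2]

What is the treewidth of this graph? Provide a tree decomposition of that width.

Each bag holds 2 vertices, so the decomposition has width 1, which upper-bounds the treewidth. G has an edge, so its treewidth is at least 1. Hence tw(G) = 1 exactly.

Treewidth 1.
One optimal decomposition is:
Bags: B1 = {1, 3}  B2 = {0, 3}  B3 = {0, 2}  B4 = {2, 4}
Tree: B1–B2, B2–B3, B3–B4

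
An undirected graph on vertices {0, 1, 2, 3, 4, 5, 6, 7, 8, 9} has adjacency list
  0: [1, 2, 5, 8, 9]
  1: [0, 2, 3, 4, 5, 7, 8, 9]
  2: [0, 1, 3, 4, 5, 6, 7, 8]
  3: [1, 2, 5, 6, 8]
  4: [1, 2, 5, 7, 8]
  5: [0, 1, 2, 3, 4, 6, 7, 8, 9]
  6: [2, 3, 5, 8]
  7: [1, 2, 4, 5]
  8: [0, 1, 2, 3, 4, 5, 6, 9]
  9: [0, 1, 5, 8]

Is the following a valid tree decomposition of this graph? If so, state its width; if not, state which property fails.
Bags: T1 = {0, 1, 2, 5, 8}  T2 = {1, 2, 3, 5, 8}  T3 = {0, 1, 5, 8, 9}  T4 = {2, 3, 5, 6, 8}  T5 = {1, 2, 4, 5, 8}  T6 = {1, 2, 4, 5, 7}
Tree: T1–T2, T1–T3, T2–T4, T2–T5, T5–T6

Yes; width 4.

Checking the three conditions: (i) the bags cover all of {0, 1, 2, 3, 4, 5, 6, 7, 8, 9}; (ii) for each edge, some bag contains both endpoints; (iii) the bags containing any fixed vertex form a subtree. All hold, so the decomposition is valid with width 5 − 1 = 4.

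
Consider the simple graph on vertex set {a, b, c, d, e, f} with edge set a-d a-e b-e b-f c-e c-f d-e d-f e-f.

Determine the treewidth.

A width-2 tree decomposition is:
Bags: B1 = {d, e, f}  B2 = {b, e, f}  B3 = {a, d, e}  B4 = {c, e, f}
Tree: B1–B2, B1–B3, B2–B4
Each bag holds 3 vertices, so the decomposition has width 2, which upper-bounds the treewidth. For the lower bound, the 3 vertices {a, d, e} are pairwise adjacent, and any tree decomposition puts a clique entirely inside one bag — forcing width ≥ 2. Therefore the treewidth is 2.

2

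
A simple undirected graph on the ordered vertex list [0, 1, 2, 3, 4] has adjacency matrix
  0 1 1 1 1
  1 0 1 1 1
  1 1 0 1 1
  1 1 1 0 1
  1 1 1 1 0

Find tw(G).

A width-4 tree decomposition is:
Bags: B1 = {0, 1, 2, 3, 4}
Tree: (single bag)
With just one bag of size 5, the width is 5 − 1 = 4, so tw(G) ≤ 4. On the other hand G contains the 5-clique {0, 1, 2, 3, 4}. A clique must lie in a single bag of any decomposition, so no decomposition can have width below 4. Therefore the treewidth is 4.

4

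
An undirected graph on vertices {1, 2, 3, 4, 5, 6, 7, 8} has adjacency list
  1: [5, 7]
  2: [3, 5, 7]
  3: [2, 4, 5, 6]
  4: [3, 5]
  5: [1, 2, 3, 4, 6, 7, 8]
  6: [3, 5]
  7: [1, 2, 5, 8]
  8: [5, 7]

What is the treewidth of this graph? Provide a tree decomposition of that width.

Each bag holds 3 vertices, so the decomposition has width 2, which upper-bounds the treewidth. On the other hand G contains the 3-clique {5, 7, 8}. A clique must lie in a single bag of any decomposition, so no decomposition can have width below 2. Hence tw(G) = 2 exactly.

Treewidth 2.
One such decomposition:
Bags: B1 = {3, 4, 5}  B2 = {2, 3, 5}  B3 = {3, 5, 6}  B4 = {2, 5, 7}  B5 = {5, 7, 8}  B6 = {1, 5, 7}
Tree: B1–B2, B2–B3, B2–B4, B4–B5, B5–B6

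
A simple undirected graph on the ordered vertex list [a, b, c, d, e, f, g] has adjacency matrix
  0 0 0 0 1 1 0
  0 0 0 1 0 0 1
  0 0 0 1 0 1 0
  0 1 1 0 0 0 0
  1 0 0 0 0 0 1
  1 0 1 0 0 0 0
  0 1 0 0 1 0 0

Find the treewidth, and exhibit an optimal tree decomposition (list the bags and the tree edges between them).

Treewidth 2.
Bags: B1 = {a, e, g}  B2 = {a, f, g}  B3 = {c, f, g}  B4 = {c, d, g}  B5 = {b, d, g}
Tree: B1–B2, B2–B3, B3–B4, B4–B5

The largest bag has 3 vertices, giving width 2; this decomposition certifies tw(G) ≤ 2. For the lower bound, G contains the cycle g–e–a–f–c–d–b–g, so G is not a forest; only forests have treewidth ≤ 1, hence tw(G) ≥ 2. Hence tw(G) = 2 exactly.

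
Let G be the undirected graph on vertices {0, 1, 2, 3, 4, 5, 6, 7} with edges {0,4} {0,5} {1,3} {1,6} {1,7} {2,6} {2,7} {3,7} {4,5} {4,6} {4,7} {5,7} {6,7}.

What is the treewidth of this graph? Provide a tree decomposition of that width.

Each bag holds 3 vertices, so the decomposition has width 2, which upper-bounds the treewidth. For the lower bound, the 3 vertices {0, 4, 5} are pairwise adjacent, and any tree decomposition puts a clique entirely inside one bag — forcing width ≥ 2. Therefore the treewidth is 2.

Treewidth 2.
One such decomposition:
Bags: B1 = {4, 6, 7}  B2 = {4, 5, 7}  B3 = {0, 4, 5}  B4 = {1, 6, 7}  B5 = {2, 6, 7}  B6 = {1, 3, 7}
Tree: B1–B2, B2–B3, B1–B4, B4–B5, B4–B6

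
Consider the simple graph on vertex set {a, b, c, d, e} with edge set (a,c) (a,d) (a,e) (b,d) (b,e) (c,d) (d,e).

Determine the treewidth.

2

A width-2 tree decomposition is:
Bags: B1 = {a, d, e}  B2 = {b, d, e}  B3 = {a, c, d}
Tree: B1–B2, B1–B3
The largest bag has 3 vertices, giving width 2; this decomposition certifies tw(G) ≤ 2. On the other hand G contains the 3-clique {a, d, e}. A clique must lie in a single bag of any decomposition, so no decomposition can have width below 2. The upper and lower bounds meet at 2, so that is the treewidth.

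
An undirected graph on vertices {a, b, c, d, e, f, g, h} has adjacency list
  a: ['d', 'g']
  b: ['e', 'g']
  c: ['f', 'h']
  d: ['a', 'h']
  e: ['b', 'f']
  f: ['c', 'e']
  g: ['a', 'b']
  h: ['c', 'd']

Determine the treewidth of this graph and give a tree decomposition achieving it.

Treewidth 2.
One optimal decomposition is:
Bags: B1 = {c, f, h}  B2 = {e, f, h}  B3 = {b, e, h}  B4 = {b, g, h}  B5 = {a, g, h}  B6 = {a, d, h}
Tree: B1–B2, B2–B3, B3–B4, B4–B5, B5–B6

Each bag holds 3 vertices, so the decomposition has width 2, which upper-bounds the treewidth. Since h–c–f–e–b–g–a–d–h is a cycle in G, G is not acyclic. Forests are exactly the graphs of treewidth ≤ 1, so tw(G) ≥ 2. Combining the bounds, tw(G) = 2.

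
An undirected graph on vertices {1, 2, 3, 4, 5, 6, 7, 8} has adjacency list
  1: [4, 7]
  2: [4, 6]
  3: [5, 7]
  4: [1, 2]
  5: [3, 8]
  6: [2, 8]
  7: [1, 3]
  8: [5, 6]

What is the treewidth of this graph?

2

A width-2 tree decomposition is:
Bags: B1 = {1, 4, 7}  B2 = {3, 4, 7}  B3 = {3, 4, 5}  B4 = {4, 5, 8}  B5 = {4, 6, 8}  B6 = {2, 4, 6}
Tree: B1–B2, B2–B3, B3–B4, B4–B5, B5–B6
Each bag holds 3 vertices, so the decomposition has width 2, which upper-bounds the treewidth. The edges 4–1–7–3–5–8–6–2–4 form a cycle, so G is not a tree and its treewidth is at least 2. Hence tw(G) = 2 exactly.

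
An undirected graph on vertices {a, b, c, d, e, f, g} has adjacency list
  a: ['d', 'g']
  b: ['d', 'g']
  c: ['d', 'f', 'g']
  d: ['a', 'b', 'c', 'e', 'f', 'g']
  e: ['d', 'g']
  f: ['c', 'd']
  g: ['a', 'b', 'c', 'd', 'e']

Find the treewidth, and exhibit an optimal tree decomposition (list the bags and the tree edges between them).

The largest bag has 3 vertices, giving width 2; this decomposition certifies tw(G) ≤ 2. On the other hand G contains the 3-clique {d, e, g}. A clique must lie in a single bag of any decomposition, so no decomposition can have width below 2. Therefore the treewidth is 2.

Treewidth 2.
One such decomposition:
Bags: B1 = {c, d, g}  B2 = {a, d, g}  B3 = {b, d, g}  B4 = {d, e, g}  B5 = {c, d, f}
Tree: B1–B2, B2–B3, B2–B4, B1–B5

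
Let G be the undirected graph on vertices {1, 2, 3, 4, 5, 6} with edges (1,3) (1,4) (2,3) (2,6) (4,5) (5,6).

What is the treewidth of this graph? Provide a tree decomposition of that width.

Treewidth 2.
Bags: B1 = {1, 3, 4}  B2 = {2, 3, 4}  B3 = {2, 4, 6}  B4 = {4, 5, 6}
Tree: B1–B2, B2–B3, B3–B4

The largest bag has 3 vertices, giving width 2; this decomposition certifies tw(G) ≤ 2. For the lower bound, G contains the cycle 4–1–3–2–6–5–4, so G is not a forest; only forests have treewidth ≤ 1, hence tw(G) ≥ 2. Hence tw(G) = 2 exactly.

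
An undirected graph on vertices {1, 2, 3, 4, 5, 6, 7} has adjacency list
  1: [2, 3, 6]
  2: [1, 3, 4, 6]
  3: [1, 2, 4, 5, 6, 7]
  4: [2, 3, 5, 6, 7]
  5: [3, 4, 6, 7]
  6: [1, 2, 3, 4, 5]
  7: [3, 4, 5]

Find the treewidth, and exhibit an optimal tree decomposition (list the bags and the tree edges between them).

Treewidth 3.
One optimal decomposition is:
Bags: B1 = {3, 4, 5, 6}  B2 = {3, 4, 5, 7}  B3 = {2, 3, 4, 6}  B4 = {1, 2, 3, 6}
Tree: B1–B2, B1–B3, B3–B4

Each bag holds 4 vertices, so the decomposition has width 3, which upper-bounds the treewidth. On the other hand G contains the 4-clique {1, 2, 3, 6}. A clique must lie in a single bag of any decomposition, so no decomposition can have width below 3. Hence tw(G) = 3 exactly.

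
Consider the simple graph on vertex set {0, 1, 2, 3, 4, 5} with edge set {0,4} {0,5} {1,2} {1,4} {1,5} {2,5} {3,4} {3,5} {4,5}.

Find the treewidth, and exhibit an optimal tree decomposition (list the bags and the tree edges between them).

Each bag holds 3 vertices, so the decomposition has width 2, which upper-bounds the treewidth. For the lower bound, the 3 vertices {1, 2, 5} are pairwise adjacent, and any tree decomposition puts a clique entirely inside one bag — forcing width ≥ 2. Combining the bounds, tw(G) = 2.

Treewidth 2.
One optimal decomposition is:
Bags: B1 = {0, 4, 5}  B2 = {3, 4, 5}  B3 = {1, 4, 5}  B4 = {1, 2, 5}
Tree: B1–B2, B2–B3, B3–B4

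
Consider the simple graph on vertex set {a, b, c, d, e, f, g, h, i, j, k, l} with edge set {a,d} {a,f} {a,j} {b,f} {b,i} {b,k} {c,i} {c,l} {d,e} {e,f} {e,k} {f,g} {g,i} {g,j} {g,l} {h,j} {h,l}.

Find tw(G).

3

A width-3 tree decomposition is:
Bags: B1 = {b, d, e, k}  B2 = {b, d, e, f}  B3 = {a, b, d, f}  B4 = {a, b, f, i}  B5 = {a, f, g, i}  B6 = {a, g, i, j}  B7 = {c, g, i, j}  B8 = {c, g, j, l}  B9 = {c, h, j, l}
Tree: B1–B2, B2–B3, B3–B4, B4–B5, B5–B6, B6–B7, B7–B8, B8–B9
The largest bag has 4 vertices, giving width 3; this decomposition certifies tw(G) ≤ 3. For the lower bound: the 4 vertex sets {d,e,k}, {b}, {f}, {a,g,i,j} are disjoint, each induces a connected subgraph, and every pair is joined by at least one edge of G. Contracting each set to a single vertex therefore yields K_{4} as a minor, and since treewidth is minor-monotone, tw(G) ≥ tw(K_{4}) = 3. Combining the bounds, tw(G) = 3.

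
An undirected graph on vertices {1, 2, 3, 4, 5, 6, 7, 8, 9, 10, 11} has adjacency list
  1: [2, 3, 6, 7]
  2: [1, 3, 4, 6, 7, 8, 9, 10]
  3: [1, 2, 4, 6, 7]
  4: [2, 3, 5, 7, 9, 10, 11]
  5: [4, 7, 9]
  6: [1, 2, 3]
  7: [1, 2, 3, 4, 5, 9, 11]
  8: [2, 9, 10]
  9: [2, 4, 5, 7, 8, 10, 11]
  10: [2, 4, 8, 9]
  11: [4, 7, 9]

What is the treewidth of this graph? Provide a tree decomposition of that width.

Treewidth 3.
Bags: B1 = {2, 4, 7, 9}  B2 = {2, 3, 4, 7}  B3 = {4, 7, 9, 11}  B4 = {1, 2, 3, 7}  B5 = {4, 5, 7, 9}  B6 = {1, 2, 3, 6}  B7 = {2, 4, 9, 10}  B8 = {2, 8, 9, 10}
Tree: B1–B2, B1–B3, B2–B4, B1–B5, B4–B6, B1–B7, B7–B8

Every bag has size at most 4, so the width is 4 − 1 = 3 and tw(G) ≤ 3. On the other hand G contains the 4-clique {2, 8, 9, 10}. A clique must lie in a single bag of any decomposition, so no decomposition can have width below 3. Combining the bounds, tw(G) = 3.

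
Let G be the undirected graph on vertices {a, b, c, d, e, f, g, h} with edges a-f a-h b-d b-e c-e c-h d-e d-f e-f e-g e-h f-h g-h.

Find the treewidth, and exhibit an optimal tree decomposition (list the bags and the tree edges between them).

The largest bag has 3 vertices, giving width 2; this decomposition certifies tw(G) ≤ 2. For the lower bound, the 3 vertices {d, e, f} are pairwise adjacent, and any tree decomposition puts a clique entirely inside one bag — forcing width ≥ 2. The upper and lower bounds meet at 2, so that is the treewidth.

Treewidth 2.
One optimal decomposition is:
Bags: B1 = {e, g, h}  B2 = {e, f, h}  B3 = {a, f, h}  B4 = {d, e, f}  B5 = {c, e, h}  B6 = {b, d, e}
Tree: B1–B2, B2–B3, B2–B4, B1–B5, B4–B6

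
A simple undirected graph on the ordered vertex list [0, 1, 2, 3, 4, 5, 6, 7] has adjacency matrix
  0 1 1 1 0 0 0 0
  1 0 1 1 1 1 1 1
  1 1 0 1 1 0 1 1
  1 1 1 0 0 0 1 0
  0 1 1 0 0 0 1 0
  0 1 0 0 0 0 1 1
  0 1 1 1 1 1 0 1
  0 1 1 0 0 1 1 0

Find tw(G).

3

A width-3 tree decomposition is:
Bags: B1 = {1, 5, 6, 7}  B2 = {1, 2, 6, 7}  B3 = {1, 2, 3, 6}  B4 = {0, 1, 2, 3}  B5 = {1, 2, 4, 6}
Tree: B1–B2, B2–B3, B3–B4, B3–B5
Each bag holds 4 vertices, so the decomposition has width 3, which upper-bounds the treewidth. Conversely, {0, 1, 2, 3} is a clique of size 4, and the vertices of any clique must share a bag in every tree decomposition; so some bag has ≥ 4 vertices and tw(G) ≥ 3. Therefore the treewidth is 3.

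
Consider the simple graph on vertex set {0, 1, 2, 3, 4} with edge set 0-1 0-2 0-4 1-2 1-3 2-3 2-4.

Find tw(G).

A width-2 tree decomposition is:
Bags: B1 = {0, 2, 4}  B2 = {0, 1, 2}  B3 = {1, 2, 3}
Tree: B1–B2, B2–B3
Each bag holds 3 vertices, so the decomposition has width 2, which upper-bounds the treewidth. Conversely, {0, 1, 2} is a clique of size 3, and the vertices of any clique must share a bag in every tree decomposition; so some bag has ≥ 3 vertices and tw(G) ≥ 2. Hence tw(G) = 2 exactly.

2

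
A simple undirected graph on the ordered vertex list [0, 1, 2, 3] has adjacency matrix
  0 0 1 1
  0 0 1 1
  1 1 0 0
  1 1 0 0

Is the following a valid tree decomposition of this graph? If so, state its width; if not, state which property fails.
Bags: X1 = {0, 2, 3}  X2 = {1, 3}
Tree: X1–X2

No — edge (2,1) lies in no bag.

A tree decomposition must satisfy three properties: every vertex lies in some bag; for every edge, both endpoints lie together in some bag; and for every vertex, the bags containing it form a connected subtree. Here edge (2,1) lies in no bag, so the decomposition is invalid.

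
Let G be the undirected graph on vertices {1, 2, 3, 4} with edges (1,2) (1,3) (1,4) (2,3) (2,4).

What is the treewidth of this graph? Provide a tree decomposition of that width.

The largest bag has 3 vertices, giving width 2; this decomposition certifies tw(G) ≤ 2. For the lower bound, the 3 vertices {1, 2, 3} are pairwise adjacent, and any tree decomposition puts a clique entirely inside one bag — forcing width ≥ 2. Therefore the treewidth is 2.

Treewidth 2.
One such decomposition:
Bags: B1 = {1, 2, 4}  B2 = {1, 2, 3}
Tree: B1–B2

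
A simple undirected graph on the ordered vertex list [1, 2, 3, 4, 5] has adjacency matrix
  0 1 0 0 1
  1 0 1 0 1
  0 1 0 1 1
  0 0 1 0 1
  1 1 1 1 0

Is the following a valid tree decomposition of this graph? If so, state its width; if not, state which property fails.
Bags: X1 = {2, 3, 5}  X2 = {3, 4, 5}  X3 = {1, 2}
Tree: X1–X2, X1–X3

No — edge (5,1) lies in no bag.

A tree decomposition must satisfy three properties: every vertex lies in some bag; for every edge, both endpoints lie together in some bag; and for every vertex, the bags containing it form a connected subtree. Here edge (5,1) lies in no bag, so the decomposition is invalid.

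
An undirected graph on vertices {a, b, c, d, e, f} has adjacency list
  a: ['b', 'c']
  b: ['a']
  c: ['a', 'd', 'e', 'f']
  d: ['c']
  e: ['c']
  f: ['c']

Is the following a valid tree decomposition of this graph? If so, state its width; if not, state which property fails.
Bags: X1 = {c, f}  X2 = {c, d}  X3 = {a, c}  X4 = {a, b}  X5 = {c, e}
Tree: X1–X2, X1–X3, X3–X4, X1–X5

Yes; width 1.

Checking the three conditions: (i) the bags cover all of {a, b, c, d, e, f}; (ii) for each edge, some bag contains both endpoints; (iii) the bags containing any fixed vertex form a subtree. All hold, so the decomposition is valid with width 2 − 1 = 1.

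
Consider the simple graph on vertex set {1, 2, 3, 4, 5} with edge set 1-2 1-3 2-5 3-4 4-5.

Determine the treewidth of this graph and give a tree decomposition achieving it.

Each bag holds 3 vertices, so the decomposition has width 2, which upper-bounds the treewidth. For the lower bound, G contains the cycle 2–5–4–3–1–2, so G is not a forest; only forests have treewidth ≤ 1, hence tw(G) ≥ 2. Combining the bounds, tw(G) = 2.

Treewidth 2.
Bags: B1 = {2, 4, 5}  B2 = {2, 3, 4}  B3 = {1, 2, 3}
Tree: B1–B2, B2–B3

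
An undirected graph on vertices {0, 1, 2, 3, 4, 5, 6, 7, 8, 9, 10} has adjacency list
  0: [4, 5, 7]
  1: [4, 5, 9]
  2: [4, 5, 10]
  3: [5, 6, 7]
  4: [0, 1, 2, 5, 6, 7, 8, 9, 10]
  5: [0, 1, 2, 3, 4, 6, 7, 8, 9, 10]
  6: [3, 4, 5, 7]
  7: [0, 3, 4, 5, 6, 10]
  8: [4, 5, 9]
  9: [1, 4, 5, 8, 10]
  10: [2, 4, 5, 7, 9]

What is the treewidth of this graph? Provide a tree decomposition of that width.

Each bag holds 4 vertices, so the decomposition has width 3, which upper-bounds the treewidth. On the other hand G contains the 4-clique {3, 5, 6, 7}. A clique must lie in a single bag of any decomposition, so no decomposition can have width below 3. Combining the bounds, tw(G) = 3.

Treewidth 3.
One optimal decomposition is:
Bags: B1 = {4, 5, 7, 10}  B2 = {4, 5, 9, 10}  B3 = {4, 5, 6, 7}  B4 = {2, 4, 5, 10}  B5 = {3, 5, 6, 7}  B6 = {1, 4, 5, 9}  B7 = {0, 4, 5, 7}  B8 = {4, 5, 8, 9}
Tree: B1–B2, B1–B3, B2–B4, B3–B5, B2–B6, B3–B7, B2–B8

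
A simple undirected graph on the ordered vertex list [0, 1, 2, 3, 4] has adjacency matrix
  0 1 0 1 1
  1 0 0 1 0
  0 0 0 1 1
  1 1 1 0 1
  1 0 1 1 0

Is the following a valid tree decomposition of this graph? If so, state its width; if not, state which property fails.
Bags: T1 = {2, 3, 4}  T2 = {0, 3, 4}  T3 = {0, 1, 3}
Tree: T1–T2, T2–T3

Yes; width 2.

Vertex coverage: the bags together contain {0, 1, 2, 3, 4}, the full vertex set. Edge coverage: each edge of G has both endpoints in at least one bag. Running intersection: for every vertex, the bags containing it form a connected subtree. All three properties hold, so this is a valid tree decomposition of width max|bag| − 1 = 2, and hence tw(G) ≤ 2.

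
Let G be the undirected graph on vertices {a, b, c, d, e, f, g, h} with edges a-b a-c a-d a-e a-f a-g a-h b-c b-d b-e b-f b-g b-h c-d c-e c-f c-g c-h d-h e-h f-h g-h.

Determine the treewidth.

A width-4 tree decomposition is:
Bags: B1 = {a, b, c, d, h}  B2 = {a, b, c, f, h}  B3 = {a, b, c, e, h}  B4 = {a, b, c, g, h}
Tree: B1–B2, B2–B3, B2–B4
Each bag holds 5 vertices, so the decomposition has width 4, which upper-bounds the treewidth. Conversely, {a, b, c, d, h} is a clique of size 5, and the vertices of any clique must share a bag in every tree decomposition; so some bag has ≥ 5 vertices and tw(G) ≥ 4. Hence tw(G) = 4 exactly.

4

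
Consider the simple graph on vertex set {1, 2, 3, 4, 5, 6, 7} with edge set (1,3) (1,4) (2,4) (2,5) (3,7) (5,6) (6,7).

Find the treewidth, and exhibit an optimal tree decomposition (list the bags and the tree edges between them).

Each bag holds 3 vertices, so the decomposition has width 2, which upper-bounds the treewidth. For the lower bound, G contains the cycle 6–7–3–1–4–2–5–6, so G is not a forest; only forests have treewidth ≤ 1, hence tw(G) ≥ 2. Hence tw(G) = 2 exactly.

Treewidth 2.
One optimal decomposition is:
Bags: B1 = {3, 6, 7}  B2 = {1, 3, 6}  B3 = {1, 4, 6}  B4 = {2, 4, 6}  B5 = {2, 5, 6}
Tree: B1–B2, B2–B3, B3–B4, B4–B5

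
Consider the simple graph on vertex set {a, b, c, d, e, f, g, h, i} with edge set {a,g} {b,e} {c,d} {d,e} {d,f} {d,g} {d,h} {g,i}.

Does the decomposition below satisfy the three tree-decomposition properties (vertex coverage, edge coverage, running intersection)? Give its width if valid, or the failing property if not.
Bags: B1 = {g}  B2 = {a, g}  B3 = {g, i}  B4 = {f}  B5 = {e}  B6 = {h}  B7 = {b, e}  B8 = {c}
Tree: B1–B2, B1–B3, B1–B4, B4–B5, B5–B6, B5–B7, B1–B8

A tree decomposition must satisfy three properties: every vertex lies in some bag; for every edge, both endpoints lie together in some bag; and for every vertex, the bags containing it form a connected subtree. Here vertex d appears in no bag, so the decomposition is invalid.

No — vertex d appears in no bag.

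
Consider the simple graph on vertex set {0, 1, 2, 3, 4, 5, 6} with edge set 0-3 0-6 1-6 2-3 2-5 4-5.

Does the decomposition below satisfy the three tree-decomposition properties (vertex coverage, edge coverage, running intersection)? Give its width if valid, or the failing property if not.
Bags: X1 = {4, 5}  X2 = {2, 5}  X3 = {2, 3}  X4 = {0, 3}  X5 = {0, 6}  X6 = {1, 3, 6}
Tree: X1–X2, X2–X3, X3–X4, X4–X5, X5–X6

No — bags containing vertex 3 are not connected in the tree.

A tree decomposition must satisfy three properties: every vertex lies in some bag; for every edge, both endpoints lie together in some bag; and for every vertex, the bags containing it form a connected subtree. Here bags containing vertex 3 are not connected in the tree, so the decomposition is invalid.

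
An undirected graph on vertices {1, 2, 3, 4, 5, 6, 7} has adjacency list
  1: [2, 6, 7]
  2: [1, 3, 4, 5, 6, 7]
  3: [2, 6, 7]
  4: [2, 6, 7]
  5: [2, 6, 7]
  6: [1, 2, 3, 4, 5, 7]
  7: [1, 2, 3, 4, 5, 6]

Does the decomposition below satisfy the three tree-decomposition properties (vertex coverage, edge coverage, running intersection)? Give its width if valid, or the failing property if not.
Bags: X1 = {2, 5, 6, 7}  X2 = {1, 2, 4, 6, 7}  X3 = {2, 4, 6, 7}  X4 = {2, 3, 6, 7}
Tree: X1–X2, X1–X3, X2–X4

A tree decomposition must satisfy three properties: every vertex lies in some bag; for every edge, both endpoints lie together in some bag; and for every vertex, the bags containing it form a connected subtree. Here bags containing vertex 4 are not connected in the tree, so the decomposition is invalid.

No — bags containing vertex 4 are not connected in the tree.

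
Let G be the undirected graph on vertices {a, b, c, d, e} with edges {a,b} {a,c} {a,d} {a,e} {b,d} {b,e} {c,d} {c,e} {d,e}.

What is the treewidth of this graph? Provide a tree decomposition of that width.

The largest bag has 4 vertices, giving width 3; this decomposition certifies tw(G) ≤ 3. For the lower bound, the 4 vertices {a, c, d, e} are pairwise adjacent, and any tree decomposition puts a clique entirely inside one bag — forcing width ≥ 3. The upper and lower bounds meet at 3, so that is the treewidth.

Treewidth 3.
One optimal decomposition is:
Bags: B1 = {a, c, d, e}  B2 = {a, b, d, e}
Tree: B1–B2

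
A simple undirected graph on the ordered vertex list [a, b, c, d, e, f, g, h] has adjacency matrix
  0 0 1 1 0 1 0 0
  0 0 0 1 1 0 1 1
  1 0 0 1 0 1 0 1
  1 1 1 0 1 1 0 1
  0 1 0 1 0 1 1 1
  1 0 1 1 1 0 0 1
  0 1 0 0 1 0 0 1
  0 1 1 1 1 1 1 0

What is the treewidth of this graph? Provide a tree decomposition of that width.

Each bag holds 4 vertices, so the decomposition has width 3, which upper-bounds the treewidth. On the other hand G contains the 4-clique {d, e, f, h}. A clique must lie in a single bag of any decomposition, so no decomposition can have width below 3. Therefore the treewidth is 3.

Treewidth 3.
Bags: B1 = {b, d, e, h}  B2 = {b, e, g, h}  B3 = {d, e, f, h}  B4 = {c, d, f, h}  B5 = {a, c, d, f}
Tree: B1–B2, B1–B3, B3–B4, B4–B5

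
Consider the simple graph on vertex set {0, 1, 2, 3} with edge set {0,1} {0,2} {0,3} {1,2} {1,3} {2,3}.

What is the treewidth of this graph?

3

A width-3 tree decomposition is:
Bags: B1 = {0, 1, 2, 3}
Tree: (single bag)
A single bag containing all 4 vertices is trivially a valid decomposition of width 3. On the other hand G contains the 4-clique {0, 1, 2, 3}. A clique must lie in a single bag of any decomposition, so no decomposition can have width below 3. The upper and lower bounds meet at 3, so that is the treewidth.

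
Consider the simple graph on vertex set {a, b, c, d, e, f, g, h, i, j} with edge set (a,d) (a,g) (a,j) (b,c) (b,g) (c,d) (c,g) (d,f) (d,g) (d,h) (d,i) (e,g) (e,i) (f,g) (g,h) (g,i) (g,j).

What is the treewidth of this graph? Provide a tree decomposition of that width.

Treewidth 2.
One optimal decomposition is:
Bags: B1 = {d, g, i}  B2 = {c, d, g}  B3 = {a, d, g}  B4 = {b, c, g}  B5 = {e, g, i}  B6 = {a, g, j}  B7 = {d, g, h}  B8 = {d, f, g}
Tree: B1–B2, B1–B3, B2–B4, B1–B5, B3–B6, B2–B7, B7–B8

Every bag has size at most 3, so the width is 3 − 1 = 2 and tw(G) ≤ 2. Conversely, {d, f, g} is a clique of size 3, and the vertices of any clique must share a bag in every tree decomposition; so some bag has ≥ 3 vertices and tw(G) ≥ 2. Combining the bounds, tw(G) = 2.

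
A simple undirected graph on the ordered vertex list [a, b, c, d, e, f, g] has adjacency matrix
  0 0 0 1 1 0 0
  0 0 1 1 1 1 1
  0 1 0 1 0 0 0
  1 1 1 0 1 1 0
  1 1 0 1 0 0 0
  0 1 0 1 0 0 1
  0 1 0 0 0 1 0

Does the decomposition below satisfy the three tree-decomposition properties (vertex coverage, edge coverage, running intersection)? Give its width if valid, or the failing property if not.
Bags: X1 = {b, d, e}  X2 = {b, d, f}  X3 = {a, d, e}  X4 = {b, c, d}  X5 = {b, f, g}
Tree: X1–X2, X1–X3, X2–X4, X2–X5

Vertex coverage: the bags together contain {a, b, c, d, e, f, g}, the full vertex set. Edge coverage: each edge of G has both endpoints in at least one bag. Running intersection: for every vertex, the bags containing it form a connected subtree. All three properties hold, so this is a valid tree decomposition of width max|bag| − 1 = 2, and hence tw(G) ≤ 2.

Yes; width 2.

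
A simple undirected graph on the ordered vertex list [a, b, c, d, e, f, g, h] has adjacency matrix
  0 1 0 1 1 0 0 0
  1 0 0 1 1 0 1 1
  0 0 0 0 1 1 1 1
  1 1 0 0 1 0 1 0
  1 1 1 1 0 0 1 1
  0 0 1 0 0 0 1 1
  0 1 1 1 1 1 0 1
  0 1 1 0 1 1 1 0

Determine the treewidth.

A width-3 tree decomposition is:
Bags: B1 = {b, e, g, h}  B2 = {b, d, e, g}  B3 = {c, e, g, h}  B4 = {a, b, d, e}  B5 = {c, f, g, h}
Tree: B1–B2, B1–B3, B2–B4, B3–B5
Each bag holds 4 vertices, so the decomposition has width 3, which upper-bounds the treewidth. On the other hand G contains the 4-clique {b, d, e, g}. A clique must lie in a single bag of any decomposition, so no decomposition can have width below 3. Hence tw(G) = 3 exactly.

3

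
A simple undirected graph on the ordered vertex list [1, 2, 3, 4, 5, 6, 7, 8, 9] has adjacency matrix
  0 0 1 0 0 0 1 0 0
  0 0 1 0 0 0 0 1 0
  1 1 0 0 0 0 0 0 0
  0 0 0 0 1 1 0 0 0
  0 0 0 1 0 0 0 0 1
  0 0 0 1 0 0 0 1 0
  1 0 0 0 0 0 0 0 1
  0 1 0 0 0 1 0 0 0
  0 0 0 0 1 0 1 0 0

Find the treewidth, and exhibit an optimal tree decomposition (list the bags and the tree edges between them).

The largest bag has 3 vertices, giving width 2; this decomposition certifies tw(G) ≤ 2. Since 5–9–7–1–3–2–8–6–4–5 is a cycle in G, G is not acyclic. Forests are exactly the graphs of treewidth ≤ 1, so tw(G) ≥ 2. Therefore the treewidth is 2.

Treewidth 2.
One optimal decomposition is:
Bags: B1 = {5, 7, 9}  B2 = {1, 5, 7}  B3 = {1, 3, 5}  B4 = {2, 3, 5}  B5 = {2, 5, 8}  B6 = {5, 6, 8}  B7 = {4, 5, 6}
Tree: B1–B2, B2–B3, B3–B4, B4–B5, B5–B6, B6–B7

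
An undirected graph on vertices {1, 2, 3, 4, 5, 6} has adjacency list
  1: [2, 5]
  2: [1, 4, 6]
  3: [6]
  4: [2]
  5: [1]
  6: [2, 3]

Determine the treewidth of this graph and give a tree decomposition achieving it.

The largest bag has 2 vertices, giving width 1; this decomposition certifies tw(G) ≤ 1. G has an edge, so its treewidth is at least 1. Combining the bounds, tw(G) = 1.

Treewidth 1.
One optimal decomposition is:
Bags: B1 = {1, 2}  B2 = {2, 6}  B3 = {1, 5}  B4 = {3, 6}  B5 = {2, 4}
Tree: B1–B2, B1–B3, B2–B4, B1–B5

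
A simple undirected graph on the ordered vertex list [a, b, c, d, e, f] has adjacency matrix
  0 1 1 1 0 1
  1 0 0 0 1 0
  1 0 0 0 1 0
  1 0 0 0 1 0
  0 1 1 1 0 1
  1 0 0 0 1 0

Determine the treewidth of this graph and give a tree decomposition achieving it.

Treewidth 2.
Bags: B1 = {a, e, f}  B2 = {a, c, e}  B3 = {a, b, e}  B4 = {a, d, e}
Tree: B1–B2, B2–B3, B3–B4

Every bag has size at most 3, so the width is 3 − 1 = 2 and tw(G) ≤ 2. Since e–f–a–c–e is a cycle in G, G is not acyclic. Forests are exactly the graphs of treewidth ≤ 1, so tw(G) ≥ 2. The upper and lower bounds meet at 2, so that is the treewidth.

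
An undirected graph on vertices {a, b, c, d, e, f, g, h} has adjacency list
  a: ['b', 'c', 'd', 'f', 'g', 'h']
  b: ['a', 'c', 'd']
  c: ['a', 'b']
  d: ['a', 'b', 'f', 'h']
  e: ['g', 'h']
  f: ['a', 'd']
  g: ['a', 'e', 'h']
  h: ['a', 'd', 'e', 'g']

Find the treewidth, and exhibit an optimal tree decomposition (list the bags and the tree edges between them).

Treewidth 2.
Bags: B1 = {a, d, h}  B2 = {a, b, d}  B3 = {a, g, h}  B4 = {e, g, h}  B5 = {a, d, f}  B6 = {a, b, c}
Tree: B1–B2, B1–B3, B3–B4, B2–B5, B2–B6

Each bag holds 3 vertices, so the decomposition has width 2, which upper-bounds the treewidth. On the other hand G contains the 3-clique {e, g, h}. A clique must lie in a single bag of any decomposition, so no decomposition can have width below 2. Therefore the treewidth is 2.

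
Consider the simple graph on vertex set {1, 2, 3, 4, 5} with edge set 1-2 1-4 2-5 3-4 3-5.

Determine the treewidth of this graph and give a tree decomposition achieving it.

Each bag holds 3 vertices, so the decomposition has width 2, which upper-bounds the treewidth. Since 2–1–4–3–5–2 is a cycle in G, G is not acyclic. Forests are exactly the graphs of treewidth ≤ 1, so tw(G) ≥ 2. Therefore the treewidth is 2.

Treewidth 2.
One such decomposition:
Bags: B1 = {1, 2, 4}  B2 = {2, 3, 4}  B3 = {2, 3, 5}
Tree: B1–B2, B2–B3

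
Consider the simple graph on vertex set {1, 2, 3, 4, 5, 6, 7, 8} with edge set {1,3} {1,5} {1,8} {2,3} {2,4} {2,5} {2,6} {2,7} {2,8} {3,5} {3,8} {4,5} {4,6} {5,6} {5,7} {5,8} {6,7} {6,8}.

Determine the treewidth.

3

A width-3 tree decomposition is:
Bags: B1 = {2, 5, 6, 8}  B2 = {2, 3, 5, 8}  B3 = {2, 4, 5, 6}  B4 = {1, 3, 5, 8}  B5 = {2, 5, 6, 7}
Tree: B1–B2, B1–B3, B2–B4, B3–B5
Each bag holds 4 vertices, so the decomposition has width 3, which upper-bounds the treewidth. On the other hand G contains the 4-clique {1, 3, 5, 8}. A clique must lie in a single bag of any decomposition, so no decomposition can have width below 3. The upper and lower bounds meet at 3, so that is the treewidth.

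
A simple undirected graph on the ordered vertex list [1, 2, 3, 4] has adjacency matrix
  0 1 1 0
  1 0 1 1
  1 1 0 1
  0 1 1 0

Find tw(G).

A width-2 tree decomposition is:
Bags: B1 = {1, 2, 3}  B2 = {2, 3, 4}
Tree: B1–B2
Each bag holds 3 vertices, so the decomposition has width 2, which upper-bounds the treewidth. Conversely, {1, 2, 3} is a clique of size 3, and the vertices of any clique must share a bag in every tree decomposition; so some bag has ≥ 3 vertices and tw(G) ≥ 2. Combining the bounds, tw(G) = 2.

2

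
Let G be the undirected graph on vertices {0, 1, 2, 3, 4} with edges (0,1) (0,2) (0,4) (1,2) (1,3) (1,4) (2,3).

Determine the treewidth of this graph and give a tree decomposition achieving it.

Every bag has size at most 3, so the width is 3 − 1 = 2 and tw(G) ≤ 2. For the lower bound, the 3 vertices {0, 1, 2} are pairwise adjacent, and any tree decomposition puts a clique entirely inside one bag — forcing width ≥ 2. Hence tw(G) = 2 exactly.

Treewidth 2.
One optimal decomposition is:
Bags: B1 = {0, 1, 2}  B2 = {1, 2, 3}  B3 = {0, 1, 4}
Tree: B1–B2, B1–B3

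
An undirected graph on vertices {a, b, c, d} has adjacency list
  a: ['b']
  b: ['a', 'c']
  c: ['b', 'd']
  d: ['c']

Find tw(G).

A width-1 tree decomposition is:
Bags: B1 = {c, d}  B2 = {b, c}  B3 = {a, b}
Tree: B1–B2, B2–B3
The largest bag has 2 vertices, giving width 1; this decomposition certifies tw(G) ≤ 1. Any graph with an edge has treewidth ≥ 1, and G has the edge d–c. Combining the bounds, tw(G) = 1.

1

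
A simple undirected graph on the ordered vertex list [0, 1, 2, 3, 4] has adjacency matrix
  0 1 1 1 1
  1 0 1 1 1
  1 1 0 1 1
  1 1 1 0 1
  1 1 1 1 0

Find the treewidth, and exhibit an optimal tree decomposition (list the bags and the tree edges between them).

A single bag containing all 5 vertices is trivially a valid decomposition of width 4. On the other hand G contains the 5-clique {0, 1, 2, 3, 4}. A clique must lie in a single bag of any decomposition, so no decomposition can have width below 4. Therefore the treewidth is 4.

Treewidth 4.
Bags: B1 = {0, 1, 2, 3, 4}
Tree: (single bag)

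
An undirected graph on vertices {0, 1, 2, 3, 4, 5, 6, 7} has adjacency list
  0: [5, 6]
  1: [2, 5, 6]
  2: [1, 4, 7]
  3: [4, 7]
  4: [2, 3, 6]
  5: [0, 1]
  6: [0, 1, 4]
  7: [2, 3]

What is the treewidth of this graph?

2

A width-2 tree decomposition is:
Bags: B1 = {0, 1, 5}  B2 = {0, 1, 6}  B3 = {1, 2, 6}  B4 = {2, 4, 6}  B5 = {2, 4, 7}  B6 = {3, 4, 7}
Tree: B1–B2, B2–B3, B3–B4, B4–B5, B5–B6
The largest bag has 3 vertices, giving width 2; this decomposition certifies tw(G) ≤ 2. Since 5–0–6–1–5 is a cycle in G, G is not acyclic. Forests are exactly the graphs of treewidth ≤ 1, so tw(G) ≥ 2. The upper and lower bounds meet at 2, so that is the treewidth.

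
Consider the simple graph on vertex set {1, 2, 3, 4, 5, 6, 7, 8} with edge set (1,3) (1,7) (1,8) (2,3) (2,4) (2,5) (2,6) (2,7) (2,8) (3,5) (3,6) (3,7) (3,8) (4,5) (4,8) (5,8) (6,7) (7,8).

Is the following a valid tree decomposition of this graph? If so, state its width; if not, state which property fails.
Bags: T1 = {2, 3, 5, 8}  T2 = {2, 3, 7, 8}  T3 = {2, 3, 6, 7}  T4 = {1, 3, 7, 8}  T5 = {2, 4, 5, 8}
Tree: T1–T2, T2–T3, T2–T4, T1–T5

Vertex coverage: the bags together contain {1, 2, 3, 4, 5, 6, 7, 8}, the full vertex set. Edge coverage: each edge of G has both endpoints in at least one bag. Running intersection: for every vertex, the bags containing it form a connected subtree. All three properties hold, so this is a valid tree decomposition of width max|bag| − 1 = 3, and hence tw(G) ≤ 3.

Yes; width 3.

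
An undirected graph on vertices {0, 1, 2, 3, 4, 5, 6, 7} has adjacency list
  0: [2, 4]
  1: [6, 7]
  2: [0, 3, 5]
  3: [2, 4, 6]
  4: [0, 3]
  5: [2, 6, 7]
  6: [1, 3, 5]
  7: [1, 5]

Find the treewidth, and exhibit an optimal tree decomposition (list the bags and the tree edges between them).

The largest bag has 3 vertices, giving width 2; this decomposition certifies tw(G) ≤ 2. For the lower bound, G contains the cycle 7–1–6–5–7, so G is not a forest; only forests have treewidth ≤ 1, hence tw(G) ≥ 2. Therefore the treewidth is 2.

Treewidth 2.
Bags: B1 = {1, 5, 7}  B2 = {1, 5, 6}  B3 = {2, 5, 6}  B4 = {2, 3, 6}  B5 = {0, 2, 3}  B6 = {0, 3, 4}
Tree: B1–B2, B2–B3, B3–B4, B4–B5, B5–B6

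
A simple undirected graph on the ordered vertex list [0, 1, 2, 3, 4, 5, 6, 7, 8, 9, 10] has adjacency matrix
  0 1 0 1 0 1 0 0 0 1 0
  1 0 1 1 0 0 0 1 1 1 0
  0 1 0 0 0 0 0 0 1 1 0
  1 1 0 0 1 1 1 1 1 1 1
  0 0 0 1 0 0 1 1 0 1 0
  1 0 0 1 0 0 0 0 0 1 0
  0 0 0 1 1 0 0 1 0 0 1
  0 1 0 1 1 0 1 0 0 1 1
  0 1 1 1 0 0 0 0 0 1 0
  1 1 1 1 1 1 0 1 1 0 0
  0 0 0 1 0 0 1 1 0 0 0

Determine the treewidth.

A width-3 tree decomposition is:
Bags: B1 = {0, 3, 5, 9}  B2 = {0, 1, 3, 9}  B3 = {1, 3, 8, 9}  B4 = {1, 3, 7, 9}  B5 = {1, 2, 8, 9}  B6 = {3, 4, 7, 9}  B7 = {3, 4, 6, 7}  B8 = {3, 6, 7, 10}
Tree: B1–B2, B2–B3, B3–B4, B3–B5, B4–B6, B6–B7, B7–B8
The largest bag has 4 vertices, giving width 3; this decomposition certifies tw(G) ≤ 3. For the lower bound, the 4 vertices {1, 2, 8, 9} are pairwise adjacent, and any tree decomposition puts a clique entirely inside one bag — forcing width ≥ 3. Combining the bounds, tw(G) = 3.

3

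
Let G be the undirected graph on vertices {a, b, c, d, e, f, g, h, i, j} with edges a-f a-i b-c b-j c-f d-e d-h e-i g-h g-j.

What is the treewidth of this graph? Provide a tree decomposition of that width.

Treewidth 2.
One such decomposition:
Bags: B1 = {b, g, j}  B2 = {b, g, h}  B3 = {b, d, h}  B4 = {b, d, e}  B5 = {b, e, i}  B6 = {a, b, i}  B7 = {a, b, f}  B8 = {b, c, f}
Tree: B1–B2, B2–B3, B3–B4, B4–B5, B5–B6, B6–B7, B7–B8

Each bag holds 3 vertices, so the decomposition has width 2, which upper-bounds the treewidth. Since b–j–g–h–d–e–i–a–f–c–b is a cycle in G, G is not acyclic. Forests are exactly the graphs of treewidth ≤ 1, so tw(G) ≥ 2. Therefore the treewidth is 2.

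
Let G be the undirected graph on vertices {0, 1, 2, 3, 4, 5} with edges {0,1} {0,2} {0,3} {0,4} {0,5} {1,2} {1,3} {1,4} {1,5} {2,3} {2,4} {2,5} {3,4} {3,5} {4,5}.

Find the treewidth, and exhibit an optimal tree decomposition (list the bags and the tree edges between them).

Treewidth 5.
One such decomposition:
Bags: B1 = {0, 1, 2, 3, 4, 5}
Tree: (single bag)

With just one bag of size 6, the width is 6 − 1 = 5, so tw(G) ≤ 5. Conversely, {0, 1, 2, 3, 4, 5} is a clique of size 6, and the vertices of any clique must share a bag in every tree decomposition; so some bag has ≥ 6 vertices and tw(G) ≥ 5. The upper and lower bounds meet at 5, so that is the treewidth.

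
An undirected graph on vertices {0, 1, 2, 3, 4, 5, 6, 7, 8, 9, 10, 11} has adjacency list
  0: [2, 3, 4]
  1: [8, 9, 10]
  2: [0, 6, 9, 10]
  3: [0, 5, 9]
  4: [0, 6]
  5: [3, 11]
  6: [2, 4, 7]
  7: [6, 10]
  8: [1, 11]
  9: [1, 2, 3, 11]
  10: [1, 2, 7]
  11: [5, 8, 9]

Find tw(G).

A width-3 tree decomposition is:
Bags: B1 = {4, 6, 7, 10}  B2 = {2, 4, 6, 10}  B3 = {0, 2, 4, 10}  B4 = {0, 1, 2, 10}  B5 = {0, 1, 2, 9}  B6 = {0, 1, 3, 9}  B7 = {1, 3, 8, 9}  B8 = {3, 8, 9, 11}  B9 = {3, 5, 8, 11}
Tree: B1–B2, B2–B3, B3–B4, B4–B5, B5–B6, B6–B7, B7–B8, B8–B9
Every bag has size at most 4, so the width is 4 − 1 = 3 and tw(G) ≤ 3. For the lower bound: the 4 vertex sets {4,6,7}, {10}, {2}, {0,1,3,9} are disjoint, each induces a connected subgraph, and every pair is joined by at least one edge of G. Contracting each set to a single vertex therefore yields K_{4} as a minor, and since treewidth is minor-monotone, tw(G) ≥ tw(K_{4}) = 3. Combining the bounds, tw(G) = 3.

3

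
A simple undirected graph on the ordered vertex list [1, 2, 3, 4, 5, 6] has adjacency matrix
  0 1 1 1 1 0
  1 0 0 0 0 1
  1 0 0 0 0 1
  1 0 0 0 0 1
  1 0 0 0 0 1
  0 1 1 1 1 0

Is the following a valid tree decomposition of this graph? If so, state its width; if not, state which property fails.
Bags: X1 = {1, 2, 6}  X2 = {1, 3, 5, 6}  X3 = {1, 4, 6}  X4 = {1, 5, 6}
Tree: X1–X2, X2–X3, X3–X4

No — bags containing vertex 5 are not connected in the tree.

A tree decomposition must satisfy three properties: every vertex lies in some bag; for every edge, both endpoints lie together in some bag; and for every vertex, the bags containing it form a connected subtree. Here bags containing vertex 5 are not connected in the tree, so the decomposition is invalid.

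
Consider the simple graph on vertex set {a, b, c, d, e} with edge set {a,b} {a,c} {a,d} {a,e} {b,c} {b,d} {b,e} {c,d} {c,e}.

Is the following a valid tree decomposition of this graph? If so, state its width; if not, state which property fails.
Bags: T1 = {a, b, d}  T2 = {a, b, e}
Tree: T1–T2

No — vertex c appears in no bag.

A tree decomposition must satisfy three properties: every vertex lies in some bag; for every edge, both endpoints lie together in some bag; and for every vertex, the bags containing it form a connected subtree. Here vertex c appears in no bag, so the decomposition is invalid.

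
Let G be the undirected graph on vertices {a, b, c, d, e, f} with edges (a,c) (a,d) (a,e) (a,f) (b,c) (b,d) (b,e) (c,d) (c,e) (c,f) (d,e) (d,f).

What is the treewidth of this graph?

A width-3 tree decomposition is:
Bags: B1 = {a, c, d, e}  B2 = {b, c, d, e}  B3 = {a, c, d, f}
Tree: B1–B2, B1–B3
Each bag holds 4 vertices, so the decomposition has width 3, which upper-bounds the treewidth. For the lower bound, the 4 vertices {a, c, d, e} are pairwise adjacent, and any tree decomposition puts a clique entirely inside one bag — forcing width ≥ 3. Combining the bounds, tw(G) = 3.

3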